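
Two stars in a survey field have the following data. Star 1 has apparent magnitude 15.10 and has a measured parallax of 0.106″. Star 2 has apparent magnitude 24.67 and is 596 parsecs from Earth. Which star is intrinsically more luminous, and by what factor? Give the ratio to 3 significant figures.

Star 1: d = 1/p = 1/0.106″ = 9.434 pc
Star 1: M = m − 5 log₁₀ d + 5 = 15.10 − 5·0.9747 + 5 = 15.227
Star 2: M = m − 5 log₁₀ d + 5 = 24.67 − 5·2.7752 + 5 = 15.794
ΔM = M_1 − M_2 = 15.227 − (15.794) = -0.567; smaller M is more luminous → Star 1.
L ratio = 10^(0.4 |ΔM|) = 10^0.227 = 1.686

Star 1 is more luminous, by a factor of 1.69.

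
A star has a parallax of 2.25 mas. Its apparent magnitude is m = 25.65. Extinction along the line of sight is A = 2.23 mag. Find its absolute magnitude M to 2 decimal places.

p = 2.25 mas = 2.25×10^-3″ → d = 1/p = 444.4 pc
5 log₁₀(d/10 pc) = 5 log₁₀(444.4) − 5 = 8.239
M = m − 5 log₁₀(d/10) − A = 25.65 − 8.239 − 2.23 = 15.181

M ≈ 15.18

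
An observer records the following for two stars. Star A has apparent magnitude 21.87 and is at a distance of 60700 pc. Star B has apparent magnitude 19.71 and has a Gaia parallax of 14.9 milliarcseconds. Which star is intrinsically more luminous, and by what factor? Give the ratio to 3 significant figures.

Star A is more luminous, by a factor of 112000.

Star A: M = m − 5 log₁₀ d + 5 = 21.87 − 5·4.7832 + 5 = 2.954
Star B: p = 14.9 mas = 0.0149″ → d = 1/p = 67.11 pc
Star B: M = m − 5 log₁₀ d + 5 = 19.71 − 5·1.8268 + 5 = 15.576
ΔM = M_A − M_B = 2.954 − (15.576) = -12.622; smaller M is more luminous → Star A.
L ratio = 10^(0.4 |ΔM|) = 10^5.049 = 111900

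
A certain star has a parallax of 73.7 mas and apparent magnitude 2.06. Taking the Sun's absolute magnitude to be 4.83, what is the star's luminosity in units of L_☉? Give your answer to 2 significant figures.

L/L_☉ ≈ 24

d = 1/p = 1000/73.7 mas = 13.57 pc
M = m − 5 log₁₀ d + 5 = 2.06 − 5·1.1325 + 5 = 1.397
M − M_☉ = 1.397 − 4.83 = -3.433
L/L_☉ = 10^(−0.4 × -3.433) = 23.61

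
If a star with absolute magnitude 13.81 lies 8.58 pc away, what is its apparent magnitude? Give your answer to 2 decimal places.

m = M + 5 log₁₀ d − 5 = 13.81 + 5·0.9335 − 5 = 13.477

m ≈ 13.48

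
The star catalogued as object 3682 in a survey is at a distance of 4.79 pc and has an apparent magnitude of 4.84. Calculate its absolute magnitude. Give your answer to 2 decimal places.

M ≈ 6.44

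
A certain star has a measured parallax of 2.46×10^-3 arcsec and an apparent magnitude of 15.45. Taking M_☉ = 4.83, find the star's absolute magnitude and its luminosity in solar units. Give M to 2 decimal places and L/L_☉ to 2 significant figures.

d = 1/p = 1/2.46×10^-3″ = 406.5 pc
M = m − 5 log₁₀ d + 5 = 15.45 − 5·2.6091 + 5 = 7.405
M − M_☉ = 7.405 − 4.83 = 2.575
L/L_☉ = 10^(−0.4 × 2.575) = 0.09335

M ≈ 7.40; L/L_☉ ≈ 0.093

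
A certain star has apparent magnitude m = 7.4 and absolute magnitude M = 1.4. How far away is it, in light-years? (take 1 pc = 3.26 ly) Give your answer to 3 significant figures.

d ≈ 517 ly

μ = m − M = 6.000
m − M = 5 log₁₀ d − 5
log₁₀ d = (m − M)/5 + 1 = 2.2000
d = 10^2.2000 = 158.5 pc
= 516.7 ly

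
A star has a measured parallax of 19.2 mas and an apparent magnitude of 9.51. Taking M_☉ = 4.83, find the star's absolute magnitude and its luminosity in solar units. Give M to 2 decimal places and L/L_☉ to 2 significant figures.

M ≈ 5.93; L/L_☉ ≈ 0.36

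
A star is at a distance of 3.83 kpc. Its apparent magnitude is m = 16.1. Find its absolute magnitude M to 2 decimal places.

M ≈ 3.18

d = 3.83 kpc = 3830 pc
5 log₁₀(d/10 pc) = 5 log₁₀(3830) − 5 = 12.916
M = m − 5 log₁₀(d/10) = 16.1 − 12.916 = 3.184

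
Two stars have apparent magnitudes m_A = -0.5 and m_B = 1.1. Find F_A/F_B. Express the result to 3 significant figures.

F_A/F_B ≈ 4.37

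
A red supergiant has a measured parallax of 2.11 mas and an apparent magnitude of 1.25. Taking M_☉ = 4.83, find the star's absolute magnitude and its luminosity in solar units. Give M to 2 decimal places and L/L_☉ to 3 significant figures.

M ≈ -7.13; L/L_☉ ≈ 60700

d = 1/p = 1000/2.11 mas = 473.9 pc
M = m − 5 log₁₀ d + 5 = 1.25 − 5·2.6757 + 5 = -7.129
M − M_☉ = -7.129 − 4.83 = -11.959
L/L_☉ = 10^(−0.4 × -11.959) = 60730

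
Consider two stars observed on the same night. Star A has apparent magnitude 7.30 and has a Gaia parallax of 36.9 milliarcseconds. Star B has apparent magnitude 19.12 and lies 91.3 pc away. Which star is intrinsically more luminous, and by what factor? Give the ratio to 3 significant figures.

Star A: p = 36.9 mas = 0.0369″ → d = 1/p = 27.10 pc
Star A: M = m − 5 log₁₀ d + 5 = 7.30 − 5·1.4330 + 5 = 5.135
Star B: M = m − 5 log₁₀ d + 5 = 19.12 − 5·1.9605 + 5 = 14.318
ΔM = M_A − M_B = 5.135 − (14.318) = -9.183; smaller M is more luminous → Star A.
L ratio = 10^(0.4 |ΔM|) = 10^3.673 = 4710

Star A is more luminous, by a factor of 4710.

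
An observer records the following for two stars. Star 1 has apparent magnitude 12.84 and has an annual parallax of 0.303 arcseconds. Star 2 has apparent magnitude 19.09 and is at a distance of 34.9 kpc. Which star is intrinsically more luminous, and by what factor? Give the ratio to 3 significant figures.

Star 2 is more luminous, by a factor of 354000.

Star 1: d = 1/p = 1/0.303″ = 3.300 pc
Star 1: M = m − 5 log₁₀ d + 5 = 12.84 − 5·0.5186 + 5 = 15.247
Star 2: d = 34.9 kpc = 34900 pc
Star 2: M = m − 5 log₁₀ d + 5 = 19.09 − 5·4.5428 + 5 = 1.376
ΔM = M_1 − M_2 = 15.247 − (1.376) = 13.871; smaller M is more luminous → Star 2.
L ratio = 10^(0.4 |ΔM|) = 10^5.549 = 353600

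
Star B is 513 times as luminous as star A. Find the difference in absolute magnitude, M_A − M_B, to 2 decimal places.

Pogson: ΔM = −2.5 log₁₀(ratio) = −2.5 log₁₀(513) = −2.5 × 2.7101 = -6.775
Star B is brighter so has the smaller magnitude: M_A − M_B is positive.

M_A − M_B ≈ 6.78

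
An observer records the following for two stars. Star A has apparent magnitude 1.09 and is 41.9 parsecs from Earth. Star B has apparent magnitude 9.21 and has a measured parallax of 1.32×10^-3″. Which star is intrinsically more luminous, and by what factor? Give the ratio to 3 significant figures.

Star A is more luminous, by a factor of 5.41.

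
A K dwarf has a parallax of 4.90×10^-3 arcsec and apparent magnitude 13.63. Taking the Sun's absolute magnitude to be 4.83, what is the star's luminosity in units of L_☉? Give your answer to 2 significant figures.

L/L_☉ ≈ 0.13

d = 1/p = 1/4.90×10^-3″ = 204.1 pc
M = m − 5 log₁₀ d + 5 = 13.63 − 5·2.3098 + 5 = 7.081
M − M_☉ = 7.081 − 4.83 = 2.251
L/L_☉ = 10^(−0.4 × 2.251) = 0.1258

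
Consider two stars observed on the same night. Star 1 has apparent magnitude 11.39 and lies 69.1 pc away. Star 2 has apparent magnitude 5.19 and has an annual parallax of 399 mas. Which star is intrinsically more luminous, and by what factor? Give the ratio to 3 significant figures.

Star 1: M = m − 5 log₁₀ d + 5 = 11.39 − 5·1.8395 + 5 = 7.193
Star 2: p = 399 mas = 0.399″ → d = 1/p = 2.506 pc
Star 2: M = m − 5 log₁₀ d + 5 = 5.19 − 5·0.3990 + 5 = 8.195
ΔM = M_1 − M_2 = 7.193 − (8.195) = -1.002; smaller M is more luminous → Star 1.
L ratio = 10^(0.4 |ΔM|) = 10^0.401 = 2.517

Star 1 is more luminous, by a factor of 2.52.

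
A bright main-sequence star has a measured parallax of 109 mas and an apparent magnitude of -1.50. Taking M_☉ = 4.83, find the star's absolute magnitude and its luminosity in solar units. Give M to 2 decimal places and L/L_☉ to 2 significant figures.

M ≈ -1.31; L/L_☉ ≈ 290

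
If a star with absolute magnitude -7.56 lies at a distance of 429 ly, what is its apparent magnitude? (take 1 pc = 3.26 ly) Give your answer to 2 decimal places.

d = 429 ly / 3.26 = 131.6 pc
m = M + 5 log₁₀ d − 5 = -7.56 + 5·2.1192 − 5 = -1.964

m ≈ -1.96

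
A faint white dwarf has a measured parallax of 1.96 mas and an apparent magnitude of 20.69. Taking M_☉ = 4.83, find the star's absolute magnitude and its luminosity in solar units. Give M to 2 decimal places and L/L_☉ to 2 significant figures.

M ≈ 12.15; L/L_☉ ≈ 1.2×10^-3

d = 1/p = 1000/1.96 mas = 510.2 pc
M = m − 5 log₁₀ d + 5 = 20.69 − 5·2.7077 + 5 = 12.151
M − M_☉ = 12.151 − 4.83 = 7.321
L/L_☉ = 10^(−0.4 × 7.321) = 1.179×10^-3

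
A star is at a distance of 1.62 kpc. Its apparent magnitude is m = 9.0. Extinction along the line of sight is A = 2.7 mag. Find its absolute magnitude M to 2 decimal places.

M ≈ -4.75

d = 1.62 kpc = 1620 pc
5 log₁₀(d/10 pc) = 5 log₁₀(1620) − 5 = 11.048
M = m − 5 log₁₀(d/10) − A = 9.0 − 11.048 − 2.7 = -4.748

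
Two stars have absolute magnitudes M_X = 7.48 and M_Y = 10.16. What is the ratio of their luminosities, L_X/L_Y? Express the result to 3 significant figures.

L_X/L_Y ≈ 11.8

ΔM = M_X − M_Y = -2.68
L_X/L_Y = 10^(−0.4 ΔM) = 10^1.072 = 11.80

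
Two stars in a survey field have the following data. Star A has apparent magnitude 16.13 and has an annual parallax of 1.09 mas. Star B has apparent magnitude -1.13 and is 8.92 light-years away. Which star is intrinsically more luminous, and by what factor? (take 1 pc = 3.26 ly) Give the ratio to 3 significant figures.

Star A: p = 1.09 mas = 1.09×10^-3″ → d = 1/p = 917.4 pc
Star A: M = m − 5 log₁₀ d + 5 = 16.13 − 5·2.9626 + 5 = 6.317
Star B: d = 8.92 ly / 3.26 = 2.736 pc
Star B: M = m − 5 log₁₀ d + 5 = -1.13 − 5·0.4371 + 5 = 1.684
ΔM = M_A − M_B = 6.317 − (1.684) = 4.633; smaller M is more luminous → Star B.
L ratio = 10^(0.4 |ΔM|) = 10^1.853 = 71.31

Star B is more luminous, by a factor of 71.3.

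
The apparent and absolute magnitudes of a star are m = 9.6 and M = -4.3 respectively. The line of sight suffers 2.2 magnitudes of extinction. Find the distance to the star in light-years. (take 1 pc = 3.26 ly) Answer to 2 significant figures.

m − M = 5 log₁₀(d/10 pc) + A  ⇒  9.6 − (-4.3) − 2.2 = 5 log₁₀(d/10)
11.700 = 5 log₁₀(d/10)
log₁₀ d = (m − M − A)/5 + 1 = 3.3400
d = 10^3.3400 = 2188 pc
= 7132 ly

d ≈ 7100 ly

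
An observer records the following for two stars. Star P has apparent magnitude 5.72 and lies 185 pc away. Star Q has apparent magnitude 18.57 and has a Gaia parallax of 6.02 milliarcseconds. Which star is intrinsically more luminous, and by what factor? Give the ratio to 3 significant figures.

Star P is more luminous, by a factor of 171000.

Star P: M = m − 5 log₁₀ d + 5 = 5.72 − 5·2.2672 + 5 = -0.616
Star Q: p = 6.02 mas = 6.02×10^-3″ → d = 1/p = 166.1 pc
Star Q: M = m − 5 log₁₀ d + 5 = 18.57 − 5·2.2204 + 5 = 12.468
ΔM = M_P − M_Q = -0.616 − (12.468) = -13.084; smaller M is more luminous → Star P.
L ratio = 10^(0.4 |ΔM|) = 10^5.234 = 171200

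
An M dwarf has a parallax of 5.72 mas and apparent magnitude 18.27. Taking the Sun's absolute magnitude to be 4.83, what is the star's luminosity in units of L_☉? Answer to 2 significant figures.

L/L_☉ ≈ 1.3×10^-3

d = 1/p = 1000/5.72 mas = 174.8 pc
M = m − 5 log₁₀ d + 5 = 18.27 − 5·2.2426 + 5 = 12.057
M − M_☉ = 12.057 − 4.83 = 7.227
L/L_☉ = 10^(−0.4 × 7.227) = 1.286×10^-3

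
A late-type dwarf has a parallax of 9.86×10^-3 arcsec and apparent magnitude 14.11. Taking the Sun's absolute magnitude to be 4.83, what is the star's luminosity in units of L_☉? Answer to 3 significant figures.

d = 1/p = 1/9.86×10^-3″ = 101.4 pc
M = m − 5 log₁₀ d + 5 = 14.11 − 5·2.0061 + 5 = 9.079
M − M_☉ = 9.079 − 4.83 = 4.249
L/L_☉ = 10^(−0.4 × 4.249) = 0.01996

L/L_☉ ≈ 0.0200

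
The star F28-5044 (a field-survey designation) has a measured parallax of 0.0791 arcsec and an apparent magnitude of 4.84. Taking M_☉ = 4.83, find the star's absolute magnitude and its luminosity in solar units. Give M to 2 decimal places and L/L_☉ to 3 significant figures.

M ≈ 4.33; L/L_☉ ≈ 1.58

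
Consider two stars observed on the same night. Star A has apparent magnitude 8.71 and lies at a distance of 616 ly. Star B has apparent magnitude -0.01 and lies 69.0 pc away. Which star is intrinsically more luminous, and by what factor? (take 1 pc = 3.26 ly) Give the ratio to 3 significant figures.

Star A: d = 616 ly / 3.26 = 189.0 pc
Star A: M = m − 5 log₁₀ d + 5 = 8.71 − 5·2.2764 + 5 = 2.328
Star B: M = m − 5 log₁₀ d + 5 = -0.01 − 5·1.8388 + 5 = -4.204
ΔM = M_A − M_B = 2.328 − (-4.204) = 6.532; smaller M is more luminous → Star B.
L ratio = 10^(0.4 |ΔM|) = 10^2.613 = 410.2

Star B is more luminous, by a factor of 410.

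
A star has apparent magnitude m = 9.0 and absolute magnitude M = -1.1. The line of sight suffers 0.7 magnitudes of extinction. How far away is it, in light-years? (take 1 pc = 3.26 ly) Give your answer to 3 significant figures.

d ≈ 2470 ly

m − M = 5 log₁₀(d/10 pc) + A  ⇒  9.0 − (-1.1) − 0.7 = 5 log₁₀(d/10)
9.400 = 5 log₁₀(d/10)
log₁₀ d = (m − M − A)/5 + 1 = 2.8800
d = 10^2.8800 = 758.6 pc
= 2473 ly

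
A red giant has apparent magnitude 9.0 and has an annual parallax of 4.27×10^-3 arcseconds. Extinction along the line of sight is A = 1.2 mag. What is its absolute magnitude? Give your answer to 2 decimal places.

M ≈ 0.95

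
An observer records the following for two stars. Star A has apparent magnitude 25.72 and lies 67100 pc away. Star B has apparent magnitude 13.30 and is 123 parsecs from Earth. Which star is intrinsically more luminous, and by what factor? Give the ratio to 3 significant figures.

Star A: M = m − 5 log₁₀ d + 5 = 25.72 − 5·4.8267 + 5 = 6.586
Star B: M = m − 5 log₁₀ d + 5 = 13.30 − 5·2.0899 + 5 = 7.850
ΔM = M_A − M_B = 6.586 − (7.850) = -1.264; smaller M is more luminous → Star A.
L ratio = 10^(0.4 |ΔM|) = 10^0.506 = 3.204

Star A is more luminous, by a factor of 3.20.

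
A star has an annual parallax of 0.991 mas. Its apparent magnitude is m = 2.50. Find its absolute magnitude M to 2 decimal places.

M ≈ -7.52

p = 0.991 mas = 9.91×10^-4″ → d = 1/p = 1009 pc
5 log₁₀(d/10 pc) = 5 log₁₀(1009) − 5 = 10.020
M = m − 5 log₁₀(d/10) = 2.50 − 10.020 = -7.520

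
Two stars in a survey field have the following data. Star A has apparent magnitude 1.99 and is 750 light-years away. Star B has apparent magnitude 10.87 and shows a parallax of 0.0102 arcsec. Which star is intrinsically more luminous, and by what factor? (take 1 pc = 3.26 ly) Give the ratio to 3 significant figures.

Star A: d = 750 ly / 3.26 = 230.1 pc
Star A: M = m − 5 log₁₀ d + 5 = 1.99 − 5·2.3618 + 5 = -4.819
Star B: d = 1/p = 1/0.0102″ = 98.04 pc
Star B: M = m − 5 log₁₀ d + 5 = 10.87 − 5·1.9914 + 5 = 5.913
ΔM = M_A − M_B = -4.819 − (5.913) = -10.732; smaller M is more luminous → Star A.
L ratio = 10^(0.4 |ΔM|) = 10^4.293 = 19630

Star A is more luminous, by a factor of 19600.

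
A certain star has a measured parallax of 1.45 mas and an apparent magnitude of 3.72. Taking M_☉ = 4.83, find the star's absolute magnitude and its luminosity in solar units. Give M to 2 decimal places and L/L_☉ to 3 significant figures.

d = 1/p = 1000/1.45 mas = 689.7 pc
M = m − 5 log₁₀ d + 5 = 3.72 − 5·2.8386 + 5 = -5.473
M − M_☉ = -5.473 − 4.83 = -10.303
L/L_☉ = 10^(−0.4 × -10.303) = 13220

M ≈ -5.47; L/L_☉ ≈ 13200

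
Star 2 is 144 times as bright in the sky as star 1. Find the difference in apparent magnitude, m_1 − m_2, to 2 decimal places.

m_1 − m_2 ≈ 5.40

Pogson: Δm = −2.5 log₁₀(ratio) = −2.5 log₁₀(144) = −2.5 × 2.1584 = -5.396
Star 2 is brighter so has the smaller magnitude: m_1 − m_2 is positive.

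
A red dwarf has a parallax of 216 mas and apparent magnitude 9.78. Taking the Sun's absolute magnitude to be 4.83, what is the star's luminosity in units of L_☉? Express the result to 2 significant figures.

L/L_☉ ≈ 2.2×10^-3

d = 1/p = 1000/216 mas = 4.630 pc
M = m − 5 log₁₀ d + 5 = 9.78 − 5·0.6655 + 5 = 11.452
M − M_☉ = 11.452 − 4.83 = 6.622
L/L_☉ = 10^(−0.4 × 6.622) = 2.244×10^-3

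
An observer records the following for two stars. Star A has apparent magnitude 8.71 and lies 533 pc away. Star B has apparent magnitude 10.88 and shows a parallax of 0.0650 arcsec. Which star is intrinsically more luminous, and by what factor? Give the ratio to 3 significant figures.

Star A is more luminous, by a factor of 8860.

Star A: M = m − 5 log₁₀ d + 5 = 8.71 − 5·2.7267 + 5 = 0.076
Star B: d = 1/p = 1/0.0650″ = 15.38 pc
Star B: M = m − 5 log₁₀ d + 5 = 10.88 − 5·1.1871 + 5 = 9.945
ΔM = M_A − M_B = 0.076 − (9.945) = -9.868; smaller M is more luminous → Star A.
L ratio = 10^(0.4 |ΔM|) = 10^3.947 = 8857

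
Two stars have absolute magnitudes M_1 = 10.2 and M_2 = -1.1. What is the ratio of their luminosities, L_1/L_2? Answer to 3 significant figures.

ΔM = M_1 − M_2 = 11.3
L_1/L_2 = 10^(−0.4 ΔM) = 10^-4.520 = 3.020×10^-5

L_1/L_2 ≈ 3.02×10^-5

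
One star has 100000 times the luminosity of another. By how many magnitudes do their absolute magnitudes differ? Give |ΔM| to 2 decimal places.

|ΔM| ≈ 12.50

Pogson: ΔM = −2.5 log₁₀(ratio) = −2.5 log₁₀(100000) = −2.5 × 5.0000 = -12.500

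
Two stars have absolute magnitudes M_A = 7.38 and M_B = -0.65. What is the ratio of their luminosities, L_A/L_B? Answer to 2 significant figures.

L_A/L_B ≈ 6.1×10^-4

ΔM = M_A − M_B = 8.03
L_A/L_B = 10^(−0.4 ΔM) = 10^-3.212 = 6.138×10^-4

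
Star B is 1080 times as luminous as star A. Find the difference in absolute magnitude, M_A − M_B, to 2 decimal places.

Pogson: ΔM = −2.5 log₁₀(ratio) = −2.5 log₁₀(1080) = −2.5 × 3.0334 = -7.584
Star B is brighter so has the smaller magnitude: M_A − M_B is positive.

M_A − M_B ≈ 7.58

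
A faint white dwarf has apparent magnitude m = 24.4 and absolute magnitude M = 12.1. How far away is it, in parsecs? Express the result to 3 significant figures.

d ≈ 2880 pc

Distance modulus: m − M = 24.4 − (12.1) = 12.300
m − M = 5 log₁₀ d − 5
log₁₀ d = (m − M)/5 + 1 = 3.4600
d = 10^3.4600 = 2884 pc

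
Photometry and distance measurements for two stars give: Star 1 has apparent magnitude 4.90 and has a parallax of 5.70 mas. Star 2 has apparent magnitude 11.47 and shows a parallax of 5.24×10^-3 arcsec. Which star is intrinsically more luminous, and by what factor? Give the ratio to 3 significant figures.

Star 1: p = 5.70 mas = 5.70×10^-3″ → d = 1/p = 175.4 pc
Star 1: M = m − 5 log₁₀ d + 5 = 4.90 − 5·2.2441 + 5 = -1.321
Star 2: d = 1/p = 1/5.24×10^-3″ = 190.8 pc
Star 2: M = m − 5 log₁₀ d + 5 = 11.47 − 5·2.2807 + 5 = 5.067
ΔM = M_1 − M_2 = -1.321 − (5.067) = -6.387; smaller M is more luminous → Star 1.
L ratio = 10^(0.4 |ΔM|) = 10^2.555 = 358.8

Star 1 is more luminous, by a factor of 359.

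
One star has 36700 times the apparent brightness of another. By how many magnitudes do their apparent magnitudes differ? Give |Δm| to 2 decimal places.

|Δm| ≈ 11.41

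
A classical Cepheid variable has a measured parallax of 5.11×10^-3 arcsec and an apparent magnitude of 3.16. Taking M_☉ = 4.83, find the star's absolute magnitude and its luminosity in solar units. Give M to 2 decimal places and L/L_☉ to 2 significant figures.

M ≈ -3.30; L/L_☉ ≈ 1800

d = 1/p = 1/5.11×10^-3″ = 195.7 pc
M = m − 5 log₁₀ d + 5 = 3.16 − 5·2.2916 + 5 = -3.298
M − M_☉ = -3.298 − 4.83 = -8.128
L/L_☉ = 10^(−0.4 × -8.128) = 1783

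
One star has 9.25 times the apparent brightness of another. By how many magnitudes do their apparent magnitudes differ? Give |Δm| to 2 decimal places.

|Δm| ≈ 2.42

Pogson: Δm = −2.5 log₁₀(ratio) = −2.5 log₁₀(9.25) = −2.5 × 0.9661 = -2.415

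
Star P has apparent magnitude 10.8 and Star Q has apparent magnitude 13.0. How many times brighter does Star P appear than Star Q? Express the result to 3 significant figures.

7.59

Δm = 10.8 − (13.0) = -2.2
Flux ratio = 10^(−0.4 Δm) = 10^(−0.4 × -2.2) = 10^0.880 = 7.586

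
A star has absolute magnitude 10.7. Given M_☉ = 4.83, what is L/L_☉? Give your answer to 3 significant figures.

L/L_☉ ≈ 4.49×10^-3

M − M_☉ = 10.7 − 4.83 = 5.870
L/L_☉ = 10^(−0.4 (M − M_☉)) = 10^-2.348 = 4.487×10^-3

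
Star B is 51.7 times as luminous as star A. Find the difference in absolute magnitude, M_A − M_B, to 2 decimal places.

Pogson: ΔM = −2.5 log₁₀(ratio) = −2.5 log₁₀(51.7) = −2.5 × 1.7135 = -4.284
Star B is brighter so has the smaller magnitude: M_A − M_B is positive.

M_A − M_B ≈ 4.28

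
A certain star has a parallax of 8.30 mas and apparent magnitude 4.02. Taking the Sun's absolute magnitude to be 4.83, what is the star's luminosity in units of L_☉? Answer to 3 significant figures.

L/L_☉ ≈ 306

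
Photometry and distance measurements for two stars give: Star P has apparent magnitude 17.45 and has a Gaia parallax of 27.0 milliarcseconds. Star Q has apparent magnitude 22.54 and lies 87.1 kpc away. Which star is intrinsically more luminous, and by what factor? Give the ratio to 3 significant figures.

Star P: p = 27.0 mas = 0.0270″ → d = 1/p = 37.04 pc
Star P: M = m − 5 log₁₀ d + 5 = 17.45 − 5·1.5686 + 5 = 14.607
Star Q: d = 87.1 kpc = 87100 pc
Star Q: M = m − 5 log₁₀ d + 5 = 22.54 − 5·4.9400 + 5 = 2.840
ΔM = M_P − M_Q = 14.607 − (2.840) = 11.767; smaller M is more luminous → Star Q.
L ratio = 10^(0.4 |ΔM|) = 10^4.707 = 50910

Star Q is more luminous, by a factor of 50900.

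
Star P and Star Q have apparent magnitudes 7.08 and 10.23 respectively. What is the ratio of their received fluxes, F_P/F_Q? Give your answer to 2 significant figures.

Δm = 7.08 − (10.23) = -3.15
Flux ratio = 10^(−0.4 Δm) = 10^(−0.4 × -3.15) = 10^1.260 = 18.20

F_P/F_Q ≈ 18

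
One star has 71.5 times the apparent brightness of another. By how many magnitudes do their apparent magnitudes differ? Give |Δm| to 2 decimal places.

|Δm| ≈ 4.64

Pogson: Δm = −2.5 log₁₀(ratio) = −2.5 log₁₀(71.5) = −2.5 × 1.8543 = -4.636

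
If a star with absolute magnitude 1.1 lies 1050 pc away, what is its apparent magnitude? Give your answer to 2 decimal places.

m = M + 5 log₁₀ d − 5 = 1.1 + 5·3.0212 − 5 = 11.206

m ≈ 11.21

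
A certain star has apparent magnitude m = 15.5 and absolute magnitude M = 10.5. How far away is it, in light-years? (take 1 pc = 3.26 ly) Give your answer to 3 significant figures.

d ≈ 326 ly

μ = m − M = 5.000
m − M = 5 log₁₀ d − 5
log₁₀ d = (m − M)/5 + 1 = 2.0000
d = 10^2.0000 = 100.0 pc
= 326.0 ly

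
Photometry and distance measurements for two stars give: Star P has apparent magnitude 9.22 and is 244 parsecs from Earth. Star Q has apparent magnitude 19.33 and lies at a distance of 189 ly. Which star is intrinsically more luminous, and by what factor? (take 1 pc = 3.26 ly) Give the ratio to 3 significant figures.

Star P: M = m − 5 log₁₀ d + 5 = 9.22 − 5·2.3874 + 5 = 2.283
Star Q: d = 189 ly / 3.26 = 57.98 pc
Star Q: M = m − 5 log₁₀ d + 5 = 19.33 − 5·1.7632 + 5 = 15.514
ΔM = M_P − M_Q = 2.283 − (15.514) = -13.231; smaller M is more luminous → Star P.
L ratio = 10^(0.4 |ΔM|) = 10^5.292 = 196000

Star P is more luminous, by a factor of 196000.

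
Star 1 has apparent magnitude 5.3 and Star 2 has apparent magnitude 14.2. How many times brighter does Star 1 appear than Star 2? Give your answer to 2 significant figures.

3600

Δm = 5.3 − (14.2) = -8.9
Flux ratio = 10^(−0.4 Δm) = 10^(−0.4 × -8.9) = 10^3.560 = 3631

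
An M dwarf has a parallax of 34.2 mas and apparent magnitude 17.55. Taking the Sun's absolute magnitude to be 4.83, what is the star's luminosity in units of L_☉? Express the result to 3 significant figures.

L/L_☉ ≈ 6.98×10^-5

d = 1/p = 1000/34.2 mas = 29.24 pc
M = m − 5 log₁₀ d + 5 = 17.55 − 5·1.4660 + 5 = 15.220
M − M_☉ = 15.220 − 4.83 = 10.390
L/L_☉ = 10^(−0.4 × 10.390) = 6.981×10^-5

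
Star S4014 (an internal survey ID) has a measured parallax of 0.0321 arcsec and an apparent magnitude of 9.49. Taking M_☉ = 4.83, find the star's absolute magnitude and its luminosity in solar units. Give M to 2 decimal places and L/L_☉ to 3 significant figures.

d = 1/p = 1/0.0321″ = 31.15 pc
M = m − 5 log₁₀ d + 5 = 9.49 − 5·1.4935 + 5 = 7.023
M − M_☉ = 7.023 − 4.83 = 2.193
L/L_☉ = 10^(−0.4 × 2.193) = 0.1327

M ≈ 7.02; L/L_☉ ≈ 0.133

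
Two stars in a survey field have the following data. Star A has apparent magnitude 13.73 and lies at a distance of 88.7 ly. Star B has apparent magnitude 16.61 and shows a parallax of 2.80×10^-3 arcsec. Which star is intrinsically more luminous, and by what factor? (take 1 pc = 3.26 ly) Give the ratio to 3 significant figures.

Star B is more luminous, by a factor of 12.1.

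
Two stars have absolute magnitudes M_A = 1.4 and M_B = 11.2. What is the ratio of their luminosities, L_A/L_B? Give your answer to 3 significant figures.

L_A/L_B ≈ 8320

ΔM = M_A − M_B = -9.8
L_A/L_B = 10^(−0.4 ΔM) = 10^3.920 = 8318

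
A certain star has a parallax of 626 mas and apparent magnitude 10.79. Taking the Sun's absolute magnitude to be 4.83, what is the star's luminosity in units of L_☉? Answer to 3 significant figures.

d = 1/p = 1000/626 mas = 1.597 pc
M = m − 5 log₁₀ d + 5 = 10.79 − 5·0.2034 + 5 = 14.773
M − M_☉ = 14.773 − 4.83 = 9.943
L/L_☉ = 10^(−0.4 × 9.943) = 1.054×10^-4

L/L_☉ ≈ 1.05×10^-4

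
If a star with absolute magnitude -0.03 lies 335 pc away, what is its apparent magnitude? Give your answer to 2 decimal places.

m ≈ 7.60

m = M + 5 log₁₀ d − 5 = -0.03 + 5·2.5250 − 5 = 7.595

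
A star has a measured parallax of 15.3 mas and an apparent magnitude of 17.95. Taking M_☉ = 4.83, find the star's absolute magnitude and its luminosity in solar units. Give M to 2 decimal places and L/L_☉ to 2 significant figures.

d = 1/p = 1000/15.3 mas = 65.36 pc
M = m − 5 log₁₀ d + 5 = 17.95 − 5·1.8153 + 5 = 13.873
M − M_☉ = 13.873 − 4.83 = 9.043
L/L_☉ = 10^(−0.4 × 9.043) = 2.413×10^-4

M ≈ 13.87; L/L_☉ ≈ 2.4×10^-4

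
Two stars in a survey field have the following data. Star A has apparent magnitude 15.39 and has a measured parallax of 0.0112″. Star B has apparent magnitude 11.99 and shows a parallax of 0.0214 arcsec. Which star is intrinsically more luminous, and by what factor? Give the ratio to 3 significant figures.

Star B is more luminous, by a factor of 6.27.

Star A: d = 1/p = 1/0.0112″ = 89.29 pc
Star A: M = m − 5 log₁₀ d + 5 = 15.39 − 5·1.9508 + 5 = 10.636
Star B: d = 1/p = 1/0.0214″ = 46.73 pc
Star B: M = m − 5 log₁₀ d + 5 = 11.99 − 5·1.6696 + 5 = 8.642
ΔM = M_A − M_B = 10.636 − (8.642) = 1.994; smaller M is more luminous → Star B.
L ratio = 10^(0.4 |ΔM|) = 10^0.798 = 6.275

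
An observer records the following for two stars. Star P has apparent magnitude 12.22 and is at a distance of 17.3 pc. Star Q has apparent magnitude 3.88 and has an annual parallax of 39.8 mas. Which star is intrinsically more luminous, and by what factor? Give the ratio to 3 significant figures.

Star Q is more luminous, by a factor of 4570.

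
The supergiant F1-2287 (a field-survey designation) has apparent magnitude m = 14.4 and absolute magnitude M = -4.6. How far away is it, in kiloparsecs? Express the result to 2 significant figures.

d ≈ 63 kpc

μ = m − M = 19.000
m − M = 5 log₁₀ d − 5
log₁₀ d = (m − M)/5 + 1 = 4.8000
d = 10^4.8000 = 63100 pc
= 63.10 kpc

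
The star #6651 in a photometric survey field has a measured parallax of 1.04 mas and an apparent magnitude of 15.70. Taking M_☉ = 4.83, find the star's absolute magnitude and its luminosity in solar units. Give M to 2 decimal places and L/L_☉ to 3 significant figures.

d = 1/p = 1000/1.04 mas = 961.5 pc
M = m − 5 log₁₀ d + 5 = 15.70 − 5·2.9830 + 5 = 5.785
M − M_☉ = 5.785 − 4.83 = 0.955
L/L_☉ = 10^(−0.4 × 0.955) = 0.4149

M ≈ 5.79; L/L_☉ ≈ 0.415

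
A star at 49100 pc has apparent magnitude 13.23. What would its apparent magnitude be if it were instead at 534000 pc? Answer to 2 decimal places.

m ≈ 18.41

Flux ∝ 1/d², so Δm = 5 log₁₀(d₂/d₁) = 5 log₁₀(534000/49100) = 5.182
m₂ = m₁ + Δm = 13.23 + (5.182) = 18.412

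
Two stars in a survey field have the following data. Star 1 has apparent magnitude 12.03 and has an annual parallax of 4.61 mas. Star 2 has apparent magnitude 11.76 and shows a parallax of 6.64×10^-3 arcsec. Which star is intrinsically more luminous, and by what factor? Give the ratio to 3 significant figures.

Star 1 is more luminous, by a factor of 1.62.

Star 1: p = 4.61 mas = 4.61×10^-3″ → d = 1/p = 216.9 pc
Star 1: M = m − 5 log₁₀ d + 5 = 12.03 − 5·2.3363 + 5 = 5.349
Star 2: d = 1/p = 1/6.64×10^-3″ = 150.6 pc
Star 2: M = m − 5 log₁₀ d + 5 = 11.76 − 5·2.1778 + 5 = 5.871
ΔM = M_1 − M_2 = 5.349 − (5.871) = -0.522; smaller M is more luminous → Star 1.
L ratio = 10^(0.4 |ΔM|) = 10^0.209 = 1.618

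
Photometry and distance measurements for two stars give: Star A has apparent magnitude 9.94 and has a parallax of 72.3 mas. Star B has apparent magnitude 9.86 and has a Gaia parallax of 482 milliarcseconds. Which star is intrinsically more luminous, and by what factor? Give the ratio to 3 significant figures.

Star A: p = 72.3 mas = 0.0723″ → d = 1/p = 13.83 pc
Star A: M = m − 5 log₁₀ d + 5 = 9.94 − 5·1.1409 + 5 = 9.236
Star B: p = 482 mas = 0.482″ → d = 1/p = 2.075 pc
Star B: M = m − 5 log₁₀ d + 5 = 9.86 − 5·0.3170 + 5 = 13.275
ΔM = M_A − M_B = 9.236 − (13.275) = -4.040; smaller M is more luminous → Star A.
L ratio = 10^(0.4 |ΔM|) = 10^1.616 = 41.29

Star A is more luminous, by a factor of 41.3.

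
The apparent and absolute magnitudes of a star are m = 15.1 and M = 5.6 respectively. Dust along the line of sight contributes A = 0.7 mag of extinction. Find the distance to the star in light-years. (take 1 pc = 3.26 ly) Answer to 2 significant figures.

m − M = 5 log₁₀(d/10 pc) + A  ⇒  15.1 − (5.6) − 0.7 = 5 log₁₀(d/10)
8.800 = 5 log₁₀(d/10)
log₁₀ d = (m − M − A)/5 + 1 = 2.7600
d = 10^2.7600 = 575.4 pc
= 1876 ly

d ≈ 1900 ly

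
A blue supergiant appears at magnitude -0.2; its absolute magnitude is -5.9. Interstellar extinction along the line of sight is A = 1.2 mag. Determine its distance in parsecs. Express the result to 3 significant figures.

m − M = 5 log₁₀(d/10 pc) + A  ⇒  -0.2 − (-5.9) − 1.2 = 5 log₁₀(d/10)
4.500 = 5 log₁₀(d/10)
log₁₀ d = (m − M − A)/5 + 1 = 1.9000
d = 10^1.9000 = 79.43 pc

d ≈ 79.4 pc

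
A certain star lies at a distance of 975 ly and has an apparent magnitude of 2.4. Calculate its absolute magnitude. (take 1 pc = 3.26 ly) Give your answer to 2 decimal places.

d = 975 ly / 3.26 = 299.1 pc
5 log₁₀(d/10 pc) = 5 log₁₀(299.1) − 5 = 7.379
M = m − 5 log₁₀(d/10) = 2.4 − 7.379 = -4.979

M ≈ -4.98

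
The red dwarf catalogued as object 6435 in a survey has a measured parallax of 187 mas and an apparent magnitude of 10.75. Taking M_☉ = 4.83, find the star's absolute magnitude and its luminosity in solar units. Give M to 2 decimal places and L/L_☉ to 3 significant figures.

M ≈ 12.11; L/L_☉ ≈ 1.23×10^-3

d = 1/p = 1000/187 mas = 5.348 pc
M = m − 5 log₁₀ d + 5 = 10.75 − 5·0.7282 + 5 = 12.109
M − M_☉ = 12.109 − 4.83 = 7.279
L/L_☉ = 10^(−0.4 × 7.279) = 1.226×10^-3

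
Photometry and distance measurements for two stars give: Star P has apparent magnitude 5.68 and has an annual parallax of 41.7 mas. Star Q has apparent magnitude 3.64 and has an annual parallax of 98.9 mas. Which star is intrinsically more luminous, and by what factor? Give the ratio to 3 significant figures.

Star P: p = 41.7 mas = 0.0417″ → d = 1/p = 23.98 pc
Star P: M = m − 5 log₁₀ d + 5 = 5.68 − 5·1.3799 + 5 = 3.781
Star Q: p = 98.9 mas = 0.0989″ → d = 1/p = 10.11 pc
Star Q: M = m − 5 log₁₀ d + 5 = 3.64 − 5·1.0048 + 5 = 3.616
ΔM = M_P − M_Q = 3.781 − (3.616) = 0.165; smaller M is more luminous → Star Q.
L ratio = 10^(0.4 |ΔM|) = 10^0.066 = 1.164

Star Q is more luminous, by a factor of 1.16.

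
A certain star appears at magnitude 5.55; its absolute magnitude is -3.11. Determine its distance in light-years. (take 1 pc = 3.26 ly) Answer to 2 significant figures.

μ = m − M = 8.660
m − M = 5 log₁₀ d − 5
log₁₀ d = (m − M)/5 + 1 = 2.7320
d = 10^2.7320 = 539.5 pc
= 1759 ly

d ≈ 1800 ly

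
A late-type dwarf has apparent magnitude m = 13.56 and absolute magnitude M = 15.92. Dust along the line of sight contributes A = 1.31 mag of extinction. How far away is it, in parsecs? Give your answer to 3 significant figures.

d ≈ 1.85 pc

m − M = 5 log₁₀(d/10 pc) + A  ⇒  13.56 − (15.92) − 1.31 = 5 log₁₀(d/10)
-3.670 = 5 log₁₀(d/10)
log₁₀ d = (m − M − A)/5 + 1 = 0.2660
d = 10^0.2660 = 1.845 pc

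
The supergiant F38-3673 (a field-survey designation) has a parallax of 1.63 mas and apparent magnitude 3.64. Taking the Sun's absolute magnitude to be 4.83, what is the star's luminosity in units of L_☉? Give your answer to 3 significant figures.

L/L_☉ ≈ 11300

d = 1/p = 1000/1.63 mas = 613.5 pc
M = m − 5 log₁₀ d + 5 = 3.64 − 5·2.7878 + 5 = -5.299
M − M_☉ = -5.299 − 4.83 = -10.129
L/L_☉ = 10^(−0.4 × -10.129) = 11260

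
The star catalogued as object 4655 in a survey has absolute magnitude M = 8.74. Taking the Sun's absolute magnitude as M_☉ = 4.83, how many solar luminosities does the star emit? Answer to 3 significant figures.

M − M_☉ = 8.74 − 4.83 = 3.910
L/L_☉ = 10^(−0.4 (M − M_☉)) = 10^-1.564 = 0.02729

L/L_☉ ≈ 0.0273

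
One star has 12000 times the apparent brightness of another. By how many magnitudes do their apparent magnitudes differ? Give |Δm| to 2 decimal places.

Pogson: Δm = −2.5 log₁₀(ratio) = −2.5 log₁₀(12000) = −2.5 × 4.0792 = -10.198

|Δm| ≈ 10.20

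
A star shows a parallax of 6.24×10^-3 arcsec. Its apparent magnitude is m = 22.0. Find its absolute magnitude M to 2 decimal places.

M ≈ 15.98

d = 1/p = 1/6.24×10^-3″ = 160.3 pc
5 log₁₀(d/10 pc) = 5 log₁₀(160.3) − 5 = 6.024
M = m − 5 log₁₀(d/10) = 22.0 − 6.024 = 15.976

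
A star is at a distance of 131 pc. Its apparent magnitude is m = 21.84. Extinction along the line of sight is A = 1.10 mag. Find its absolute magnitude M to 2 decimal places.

5 log₁₀(d/10 pc) = 5 log₁₀(131.0) − 5 = 5.586
M = m − 5 log₁₀(d/10) − A = 21.84 − 5.586 − 1.10 = 15.154

M ≈ 15.15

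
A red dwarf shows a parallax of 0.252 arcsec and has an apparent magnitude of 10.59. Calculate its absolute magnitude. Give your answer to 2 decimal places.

M ≈ 12.60

d = 1/p = 1/0.252″ = 3.968 pc
5 log₁₀(d/10 pc) = 5 log₁₀(3.968) − 5 = -2.007
M = m − 5 log₁₀(d/10) = 10.59 + 2.007 = 12.597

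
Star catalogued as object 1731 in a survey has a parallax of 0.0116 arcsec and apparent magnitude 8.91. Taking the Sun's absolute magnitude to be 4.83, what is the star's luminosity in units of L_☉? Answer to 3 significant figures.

L/L_☉ ≈ 1.73

d = 1/p = 1/0.0116″ = 86.21 pc
M = m − 5 log₁₀ d + 5 = 8.91 − 5·1.9355 + 5 = 4.232
M − M_☉ = 4.232 − 4.83 = -0.598
L/L_☉ = 10^(−0.4 × -0.598) = 1.734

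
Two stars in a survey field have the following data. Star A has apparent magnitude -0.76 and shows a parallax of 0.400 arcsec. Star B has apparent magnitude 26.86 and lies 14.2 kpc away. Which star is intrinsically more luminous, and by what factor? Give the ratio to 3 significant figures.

Star A: d = 1/p = 1/0.400″ = 2.500 pc
Star A: M = m − 5 log₁₀ d + 5 = -0.76 − 5·0.3979 + 5 = 2.250
Star B: d = 14.2 kpc = 14200 pc
Star B: M = m − 5 log₁₀ d + 5 = 26.86 − 5·4.1523 + 5 = 11.099
ΔM = M_A − M_B = 2.250 − (11.099) = -8.848; smaller M is more luminous → Star A.
L ratio = 10^(0.4 |ΔM|) = 10^3.539 = 3462

Star A is more luminous, by a factor of 3460.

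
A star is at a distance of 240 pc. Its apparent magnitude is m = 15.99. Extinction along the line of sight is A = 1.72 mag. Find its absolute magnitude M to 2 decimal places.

M ≈ 7.37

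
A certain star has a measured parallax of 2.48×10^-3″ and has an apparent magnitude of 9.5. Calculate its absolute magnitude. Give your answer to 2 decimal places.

d = 1/p = 1/2.48×10^-3″ = 403.2 pc
5 log₁₀(d/10 pc) = 5 log₁₀(403.2) − 5 = 8.028
M = m − 5 log₁₀(d/10) = 9.5 − 8.028 = 1.472

M ≈ 1.47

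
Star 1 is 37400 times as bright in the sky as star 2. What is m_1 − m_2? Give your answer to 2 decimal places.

m_1 − m_2 ≈ -11.43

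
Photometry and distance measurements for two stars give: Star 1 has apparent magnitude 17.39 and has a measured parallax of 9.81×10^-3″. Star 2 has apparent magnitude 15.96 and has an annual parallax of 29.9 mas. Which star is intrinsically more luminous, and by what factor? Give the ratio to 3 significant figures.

Star 1 is more luminous, by a factor of 2.49.

Star 1: d = 1/p = 1/9.81×10^-3″ = 101.9 pc
Star 1: M = m − 5 log₁₀ d + 5 = 17.39 − 5·2.0083 + 5 = 12.348
Star 2: p = 29.9 mas = 0.0299″ → d = 1/p = 33.44 pc
Star 2: M = m − 5 log₁₀ d + 5 = 15.96 − 5·1.5243 + 5 = 13.338
ΔM = M_1 − M_2 = 12.348 − (13.338) = -0.990; smaller M is more luminous → Star 1.
L ratio = 10^(0.4 |ΔM|) = 10^0.396 = 2.489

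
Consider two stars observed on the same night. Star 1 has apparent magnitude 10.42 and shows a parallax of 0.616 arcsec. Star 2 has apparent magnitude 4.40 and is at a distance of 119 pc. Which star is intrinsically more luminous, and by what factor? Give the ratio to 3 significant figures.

Star 1: d = 1/p = 1/0.616″ = 1.623 pc
Star 1: M = m − 5 log₁₀ d + 5 = 10.42 − 5·0.2104 + 5 = 14.368
Star 2: M = m − 5 log₁₀ d + 5 = 4.40 − 5·2.0755 + 5 = -0.978
ΔM = M_1 − M_2 = 14.368 − (-0.978) = 15.346; smaller M is more luminous → Star 2.
L ratio = 10^(0.4 |ΔM|) = 10^6.138 = 1.375×10^6

Star 2 is more luminous, by a factor of 1.37×10^6.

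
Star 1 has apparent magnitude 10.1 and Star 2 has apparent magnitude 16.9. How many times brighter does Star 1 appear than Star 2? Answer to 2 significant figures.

Δm = 10.1 − (16.9) = -6.8
Flux ratio = 10^(−0.4 Δm) = 10^(−0.4 × -6.8) = 10^2.720 = 524.8

520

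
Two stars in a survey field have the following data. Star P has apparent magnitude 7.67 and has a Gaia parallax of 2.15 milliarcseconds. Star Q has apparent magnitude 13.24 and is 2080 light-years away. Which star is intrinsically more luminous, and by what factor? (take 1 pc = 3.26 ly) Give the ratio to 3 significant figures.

Star P is more luminous, by a factor of 89.8.

Star P: p = 2.15 mas = 2.15×10^-3″ → d = 1/p = 465.1 pc
Star P: M = m − 5 log₁₀ d + 5 = 7.67 − 5·2.6676 + 5 = -0.668
Star Q: d = 2080 ly / 3.26 = 638.0 pc
Star Q: M = m − 5 log₁₀ d + 5 = 13.24 − 5·2.8048 + 5 = 4.216
ΔM = M_P − M_Q = -0.668 − (4.216) = -4.884; smaller M is more luminous → Star P.
L ratio = 10^(0.4 |ΔM|) = 10^1.953 = 89.83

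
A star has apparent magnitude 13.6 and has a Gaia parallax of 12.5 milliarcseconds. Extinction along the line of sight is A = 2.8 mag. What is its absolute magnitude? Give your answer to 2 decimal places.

M ≈ 6.28

p = 12.5 mas = 0.0125″ → d = 1/p = 80.00 pc
5 log₁₀(d/10 pc) = 5 log₁₀(80.00) − 5 = 4.515
M = m − 5 log₁₀(d/10) − A = 13.6 − 4.515 − 2.8 = 6.285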